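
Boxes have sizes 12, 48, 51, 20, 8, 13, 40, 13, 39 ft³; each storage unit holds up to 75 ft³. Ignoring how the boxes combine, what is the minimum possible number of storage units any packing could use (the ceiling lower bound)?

4

Total size = 12 + 48 + 51 + 20 + 8 + 13 + 40 + 13 + 39 = 244 ft³.
⌈244 / 75⌉ = 4.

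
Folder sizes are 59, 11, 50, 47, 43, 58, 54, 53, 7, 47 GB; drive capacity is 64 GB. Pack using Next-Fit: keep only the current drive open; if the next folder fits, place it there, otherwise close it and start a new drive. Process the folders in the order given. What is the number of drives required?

8 drives

drive 1: place 59 GB, 5 GB left
drive 2: place 11 GB, 53 GB left
drive 2: place 50 GB, 3 GB left
drive 3: place 47 GB, 17 GB left
drive 4: place 43 GB, 21 GB left
drive 5: place 58 GB, 6 GB left
drive 6: place 54 GB, 10 GB left
drive 7: place 53 GB, 11 GB left
drive 7: place 7 GB, 4 GB left
drive 8: place 47 GB, 17 GB left
Final drives: [59] [11,50] [47] [43] [58] [54] [53,7] [47].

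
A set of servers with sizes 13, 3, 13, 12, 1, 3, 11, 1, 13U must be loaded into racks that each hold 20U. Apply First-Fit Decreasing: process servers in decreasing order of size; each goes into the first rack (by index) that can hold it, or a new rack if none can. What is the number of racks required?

5 racks

Sorted descending: 13, 13, 13, 12, 11, 3, 3, 1, 1.
Put 13U in rack 1; 7U remain.
Put 13U in rack 2; 7U remain.
Put 13U in rack 3; 7U remain.
Put 12U in rack 4; 8U remain.
Put 11U in rack 5; 9U remain.
Put 3U in rack 1; 4U remain.
Put 3U in rack 1; 1U remain.
Put 1U in rack 1; 0U remain.
Put 1U in rack 2; 6U remain.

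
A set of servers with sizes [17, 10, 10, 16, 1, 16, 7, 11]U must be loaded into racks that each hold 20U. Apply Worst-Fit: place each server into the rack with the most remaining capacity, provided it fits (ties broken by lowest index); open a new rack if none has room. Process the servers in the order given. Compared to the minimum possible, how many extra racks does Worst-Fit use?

Worst-Fit: [17] [10,10] [16,1] [16] [7,11] → 5 racks.
Total size 88U; any packing needs at least ⌈88/20⌉ = 5 racks.
So 5 is already optimal.

0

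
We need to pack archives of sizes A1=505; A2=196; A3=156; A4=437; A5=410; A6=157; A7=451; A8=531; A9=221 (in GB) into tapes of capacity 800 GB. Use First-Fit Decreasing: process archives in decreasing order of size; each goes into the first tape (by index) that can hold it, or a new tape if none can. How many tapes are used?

5

Sorted descending: 531, 505, 451, 437, 410, 221, 196, 157, 156.
tape 1: place 531 GB, 269 GB left
tape 2: place 505 GB, 295 GB left
tape 3: place 451 GB, 349 GB left
tape 4: place 437 GB, 363 GB left
tape 5: place 410 GB, 390 GB left
tape 1: place 221 GB, 48 GB left
tape 2: place 196 GB, 99 GB left
tape 3: place 157 GB, 192 GB left
tape 3: place 156 GB, 36 GB left
Final tapes: [531,221] [505,196] [451,157,156] [437] [410].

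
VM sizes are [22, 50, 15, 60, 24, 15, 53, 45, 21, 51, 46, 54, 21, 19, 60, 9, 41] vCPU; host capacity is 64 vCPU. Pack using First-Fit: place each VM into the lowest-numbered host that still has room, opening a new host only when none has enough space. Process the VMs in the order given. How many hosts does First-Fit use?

11 hosts

host 1: place 22 vCPU, 42 vCPU left
host 2: place 50 vCPU, 14 vCPU left
host 1: place 15 vCPU, 27 vCPU left
host 3: place 60 vCPU, 4 vCPU left
host 1: place 24 vCPU, 3 vCPU left
host 4: place 15 vCPU, 49 vCPU left
host 5: place 53 vCPU, 11 vCPU left
host 4: place 45 vCPU, 4 vCPU left
host 6: place 21 vCPU, 43 vCPU left
host 7: place 51 vCPU, 13 vCPU left
host 8: place 46 vCPU, 18 vCPU left
host 9: place 54 vCPU, 10 vCPU left
host 6: place 21 vCPU, 22 vCPU left
host 6: place 19 vCPU, 3 vCPU left
host 10: place 60 vCPU, 4 vCPU left
host 2: place 9 vCPU, 5 vCPU left
host 11: place 41 vCPU, 23 vCPU left
Final hosts: [22,15,24] [50,9] [60] [15,45] [53] [21,21,19] [51] [46] [54] [60] [41].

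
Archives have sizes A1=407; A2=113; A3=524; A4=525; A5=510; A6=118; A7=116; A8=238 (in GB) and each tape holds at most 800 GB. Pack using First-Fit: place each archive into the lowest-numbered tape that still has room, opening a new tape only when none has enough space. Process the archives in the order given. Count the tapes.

4 tapes

Put A1 (407 GB) in tape 1; 393 GB remain.
Put A2 (113 GB) in tape 1; 280 GB remain.
Put A3 (524 GB) in tape 2; 276 GB remain.
Put A4 (525 GB) in tape 3; 275 GB remain.
Put A5 (510 GB) in tape 4; 290 GB remain.
Put A6 (118 GB) in tape 1; 162 GB remain.
Put A7 (116 GB) in tape 1; 46 GB remain.
Put A8 (238 GB) in tape 2; 38 GB remain.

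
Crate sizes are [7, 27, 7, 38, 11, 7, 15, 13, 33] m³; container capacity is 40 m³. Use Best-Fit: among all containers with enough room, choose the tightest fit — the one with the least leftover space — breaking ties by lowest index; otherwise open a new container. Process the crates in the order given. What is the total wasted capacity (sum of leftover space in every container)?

42

container 1: place 7 m³, 33 m³ left
container 1: place 27 m³, 6 m³ left
container 2: place 7 m³, 33 m³ left
container 3: place 38 m³, 2 m³ left
container 2: place 11 m³, 22 m³ left
container 2: place 7 m³, 15 m³ left
container 2: place 15 m³, 0 m³ left
container 4: place 13 m³, 27 m³ left
container 5: place 33 m³, 7 m³ left
5 containers × 40 m³ = 200 m³; used 158 m³; unused 42 m³.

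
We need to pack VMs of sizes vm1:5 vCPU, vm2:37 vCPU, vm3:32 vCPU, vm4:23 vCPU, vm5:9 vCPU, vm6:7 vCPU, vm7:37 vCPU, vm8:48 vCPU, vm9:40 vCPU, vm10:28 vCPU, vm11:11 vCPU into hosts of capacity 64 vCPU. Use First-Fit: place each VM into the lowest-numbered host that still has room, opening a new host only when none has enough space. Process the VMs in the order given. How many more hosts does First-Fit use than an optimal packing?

1

First-Fit: [5,37,9,7] [32,23] [37,11] [48] [40] [28] → 6 hosts.
Total size 277 vCPU; any packing needs at least ⌈277/64⌉ = 5 hosts.
An optimal packing achieves that bound: [48,11,5] [40,23] [37,9,7] [37] [32,28] → 5 hosts.
Excess: 6 − 5 = 1.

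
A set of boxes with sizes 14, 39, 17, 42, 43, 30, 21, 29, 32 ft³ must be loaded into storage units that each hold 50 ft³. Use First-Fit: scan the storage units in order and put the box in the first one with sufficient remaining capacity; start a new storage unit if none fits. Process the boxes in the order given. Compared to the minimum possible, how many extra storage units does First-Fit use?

First-Fit: [14,17] [39] [42] [43] [30] [21,29] [32] → 7 storage units.
Total size 267 ft³; any packing needs at least ⌈267/50⌉ = 6 storage units.
An optimal packing achieves that bound: [43] [42] [39] [32,17] [30,14] [29,21] → 6 storage units.
Excess: 7 − 6 = 1.

1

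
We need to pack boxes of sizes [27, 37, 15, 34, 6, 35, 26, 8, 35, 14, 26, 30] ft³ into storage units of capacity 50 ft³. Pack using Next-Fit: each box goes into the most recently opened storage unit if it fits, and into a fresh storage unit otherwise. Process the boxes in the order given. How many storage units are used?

27 ft³ → storage unit 1 (remaining 23 ft³)
37 ft³ → storage unit 2 (remaining 13 ft³)
15 ft³ → storage unit 3 (remaining 35 ft³)
34 ft³ → storage unit 3 (remaining 1 ft³)
6 ft³ → storage unit 4 (remaining 44 ft³)
35 ft³ → storage unit 4 (remaining 9 ft³)
26 ft³ → storage unit 5 (remaining 24 ft³)
8 ft³ → storage unit 5 (remaining 16 ft³)
35 ft³ → storage unit 6 (remaining 15 ft³)
14 ft³ → storage unit 6 (remaining 1 ft³)
26 ft³ → storage unit 7 (remaining 24 ft³)
30 ft³ → storage unit 8 (remaining 20 ft³)

8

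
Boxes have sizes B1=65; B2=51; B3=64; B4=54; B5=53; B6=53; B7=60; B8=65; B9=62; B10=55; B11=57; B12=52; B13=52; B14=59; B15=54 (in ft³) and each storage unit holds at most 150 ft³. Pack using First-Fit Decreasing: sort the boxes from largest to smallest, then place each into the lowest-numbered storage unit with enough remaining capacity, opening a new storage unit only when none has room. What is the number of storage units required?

Sorted descending: 65, 65, 64, 62, 60, 59, 57, 55, 54, 54, 53, 53, 52, 52, 51.
storage unit 1: place 65 ft³, 85 ft³ left
storage unit 1: place 65 ft³, 20 ft³ left
storage unit 2: place 64 ft³, 86 ft³ left
storage unit 2: place 62 ft³, 24 ft³ left
storage unit 3: place 60 ft³, 90 ft³ left
storage unit 3: place 59 ft³, 31 ft³ left
storage unit 4: place 57 ft³, 93 ft³ left
storage unit 4: place 55 ft³, 38 ft³ left
storage unit 5: place 54 ft³, 96 ft³ left
storage unit 5: place 54 ft³, 42 ft³ left
storage unit 6: place 53 ft³, 97 ft³ left
storage unit 6: place 53 ft³, 44 ft³ left
storage unit 7: place 52 ft³, 98 ft³ left
storage unit 7: place 52 ft³, 46 ft³ left
storage unit 8: place 51 ft³, 99 ft³ left
Final storage units: [65,65] [64,62] [60,59] [57,55] [54,54] [53,53] [52,52] [51].

8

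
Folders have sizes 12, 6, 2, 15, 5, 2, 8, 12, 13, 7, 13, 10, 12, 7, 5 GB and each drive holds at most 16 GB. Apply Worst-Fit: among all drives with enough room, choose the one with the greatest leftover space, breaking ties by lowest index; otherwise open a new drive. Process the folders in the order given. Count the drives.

10

12 GB → drive 1 (remaining 4 GB)
6 GB → drive 2 (remaining 10 GB)
2 GB → drive 2 (remaining 8 GB)
15 GB → drive 3 (remaining 1 GB)
5 GB → drive 2 (remaining 3 GB)
2 GB → drive 1 (remaining 2 GB)
8 GB → drive 4 (remaining 8 GB)
12 GB → drive 5 (remaining 4 GB)
13 GB → drive 6 (remaining 3 GB)
7 GB → drive 4 (remaining 1 GB)
13 GB → drive 7 (remaining 3 GB)
10 GB → drive 8 (remaining 6 GB)
12 GB → drive 9 (remaining 4 GB)
7 GB → drive 10 (remaining 9 GB)
5 GB → drive 10 (remaining 4 GB)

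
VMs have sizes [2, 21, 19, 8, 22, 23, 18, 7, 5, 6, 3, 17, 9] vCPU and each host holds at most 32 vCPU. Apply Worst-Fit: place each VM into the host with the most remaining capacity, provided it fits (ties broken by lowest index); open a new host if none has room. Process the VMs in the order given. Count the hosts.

6 hosts

Put 2 vCPU in host 1; 30 vCPU remain.
Put 21 vCPU in host 1; 9 vCPU remain.
Put 19 vCPU in host 2; 13 vCPU remain.
Put 8 vCPU in host 2; 5 vCPU remain.
Put 22 vCPU in host 3; 10 vCPU remain.
Put 23 vCPU in host 4; 9 vCPU remain.
Put 18 vCPU in host 5; 14 vCPU remain.
Put 7 vCPU in host 5; 7 vCPU remain.
Put 5 vCPU in host 3; 5 vCPU remain.
Put 6 vCPU in host 1; 3 vCPU remain.
Put 3 vCPU in host 4; 6 vCPU remain.
Put 17 vCPU in host 6; 15 vCPU remain.
Put 9 vCPU in host 6; 6 vCPU remain.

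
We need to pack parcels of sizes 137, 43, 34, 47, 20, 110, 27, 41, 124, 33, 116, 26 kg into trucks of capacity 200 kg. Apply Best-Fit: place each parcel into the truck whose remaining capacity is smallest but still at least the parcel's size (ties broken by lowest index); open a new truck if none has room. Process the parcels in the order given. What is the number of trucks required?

137 kg → truck 1 (remaining 63 kg)
43 kg → truck 1 (remaining 20 kg)
34 kg → truck 2 (remaining 166 kg)
47 kg → truck 2 (remaining 119 kg)
20 kg → truck 1 (remaining 0 kg)
110 kg → truck 2 (remaining 9 kg)
27 kg → truck 3 (remaining 173 kg)
41 kg → truck 3 (remaining 132 kg)
124 kg → truck 3 (remaining 8 kg)
33 kg → truck 4 (remaining 167 kg)
116 kg → truck 4 (remaining 51 kg)
26 kg → truck 4 (remaining 25 kg)

4 trucks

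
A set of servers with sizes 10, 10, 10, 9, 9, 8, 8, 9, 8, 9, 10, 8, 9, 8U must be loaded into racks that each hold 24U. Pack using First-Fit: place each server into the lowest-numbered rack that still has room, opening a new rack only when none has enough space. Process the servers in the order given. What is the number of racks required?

7 racks

10U → rack 1 (remaining 14U)
10U → rack 1 (remaining 4U)
10U → rack 2 (remaining 14U)
9U → rack 2 (remaining 5U)
9U → rack 3 (remaining 15U)
8U → rack 3 (remaining 7U)
8U → rack 4 (remaining 16U)
9U → rack 4 (remaining 7U)
8U → rack 5 (remaining 16U)
9U → rack 5 (remaining 7U)
10U → rack 6 (remaining 14U)
8U → rack 6 (remaining 6U)
9U → rack 7 (remaining 15U)
8U → rack 7 (remaining 7U)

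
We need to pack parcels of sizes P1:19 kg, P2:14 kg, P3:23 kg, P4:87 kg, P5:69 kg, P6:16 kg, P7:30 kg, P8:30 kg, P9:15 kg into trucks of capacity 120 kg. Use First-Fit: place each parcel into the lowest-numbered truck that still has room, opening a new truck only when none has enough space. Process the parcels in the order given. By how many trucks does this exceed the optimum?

First-Fit: [19,14,23,16,30,15] [87,30] [69] → 3 trucks.
Total size 303 kg; any packing needs at least ⌈303/120⌉ = 3 trucks.
So 3 is already optimal.

0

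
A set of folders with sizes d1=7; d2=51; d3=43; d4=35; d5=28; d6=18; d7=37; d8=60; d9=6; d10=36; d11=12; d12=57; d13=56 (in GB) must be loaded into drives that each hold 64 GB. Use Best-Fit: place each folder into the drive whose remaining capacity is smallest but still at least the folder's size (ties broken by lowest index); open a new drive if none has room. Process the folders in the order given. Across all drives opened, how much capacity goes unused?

d1 (7 GB) → drive 1 (remaining 57 GB)
d2 (51 GB) → drive 1 (remaining 6 GB)
d3 (43 GB) → drive 2 (remaining 21 GB)
d4 (35 GB) → drive 3 (remaining 29 GB)
d5 (28 GB) → drive 3 (remaining 1 GB)
d6 (18 GB) → drive 2 (remaining 3 GB)
d7 (37 GB) → drive 4 (remaining 27 GB)
d8 (60 GB) → drive 5 (remaining 4 GB)
d9 (6 GB) → drive 1 (remaining 0 GB)
d10 (36 GB) → drive 6 (remaining 28 GB)
d11 (12 GB) → drive 4 (remaining 15 GB)
d12 (57 GB) → drive 7 (remaining 7 GB)
d13 (56 GB) → drive 8 (remaining 8 GB)
8 drives × 64 GB = 512 GB; used 446 GB; unused 66 GB.

66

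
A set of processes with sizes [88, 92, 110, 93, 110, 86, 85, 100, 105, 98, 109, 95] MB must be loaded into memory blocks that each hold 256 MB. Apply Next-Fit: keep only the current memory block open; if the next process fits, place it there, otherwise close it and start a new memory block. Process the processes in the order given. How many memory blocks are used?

6 memory blocks

Put 88 MB in memory block 1; 168 MB remain.
Put 92 MB in memory block 1; 76 MB remain.
Put 110 MB in memory block 2; 146 MB remain.
Put 93 MB in memory block 2; 53 MB remain.
Put 110 MB in memory block 3; 146 MB remain.
Put 86 MB in memory block 3; 60 MB remain.
Put 85 MB in memory block 4; 171 MB remain.
Put 100 MB in memory block 4; 71 MB remain.
Put 105 MB in memory block 5; 151 MB remain.
Put 98 MB in memory block 5; 53 MB remain.
Put 109 MB in memory block 6; 147 MB remain.
Put 95 MB in memory block 6; 52 MB remain.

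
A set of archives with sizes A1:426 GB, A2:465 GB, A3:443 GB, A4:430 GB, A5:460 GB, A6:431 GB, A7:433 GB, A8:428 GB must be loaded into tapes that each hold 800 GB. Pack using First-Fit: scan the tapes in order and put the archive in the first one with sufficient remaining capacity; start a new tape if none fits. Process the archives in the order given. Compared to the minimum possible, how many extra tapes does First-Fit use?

First-Fit: [426] [465] [443] [430] [460] [431] [433] [428] → 8 tapes.
8 archives exceed 400 GB (half the capacity), and no two of those can share a tape, so at least 8 tapes are needed.
So 8 is already optimal.

0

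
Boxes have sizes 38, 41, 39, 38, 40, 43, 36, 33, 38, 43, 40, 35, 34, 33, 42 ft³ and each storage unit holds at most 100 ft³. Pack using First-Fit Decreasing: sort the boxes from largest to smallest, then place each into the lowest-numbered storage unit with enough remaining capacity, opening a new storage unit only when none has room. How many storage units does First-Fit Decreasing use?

Sorted descending: 43, 43, 42, 41, 40, 40, 39, 38, 38, 38, 36, 35, 34, 33, 33.
43 ft³ → storage unit 1 (remaining 57 ft³)
43 ft³ → storage unit 1 (remaining 14 ft³)
42 ft³ → storage unit 2 (remaining 58 ft³)
41 ft³ → storage unit 2 (remaining 17 ft³)
40 ft³ → storage unit 3 (remaining 60 ft³)
40 ft³ → storage unit 3 (remaining 20 ft³)
39 ft³ → storage unit 4 (remaining 61 ft³)
38 ft³ → storage unit 4 (remaining 23 ft³)
38 ft³ → storage unit 5 (remaining 62 ft³)
38 ft³ → storage unit 5 (remaining 24 ft³)
36 ft³ → storage unit 6 (remaining 64 ft³)
35 ft³ → storage unit 6 (remaining 29 ft³)
34 ft³ → storage unit 7 (remaining 66 ft³)
33 ft³ → storage unit 7 (remaining 33 ft³)
33 ft³ → storage unit 7 (remaining 0 ft³)

7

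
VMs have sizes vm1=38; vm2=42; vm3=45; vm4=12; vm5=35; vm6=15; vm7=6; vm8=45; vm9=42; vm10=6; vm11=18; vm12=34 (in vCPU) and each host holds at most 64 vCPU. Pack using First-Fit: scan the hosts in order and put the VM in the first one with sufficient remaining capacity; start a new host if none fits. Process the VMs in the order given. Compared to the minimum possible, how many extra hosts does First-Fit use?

First-Fit: [38,12,6,6] [42,15] [45,18] [35] [45] [42] [34] → 7 hosts.
7 VMs exceed 32 vCPU (half the capacity), and no two of those can share a host, so at least 7 hosts are needed.
So 7 is already optimal.

0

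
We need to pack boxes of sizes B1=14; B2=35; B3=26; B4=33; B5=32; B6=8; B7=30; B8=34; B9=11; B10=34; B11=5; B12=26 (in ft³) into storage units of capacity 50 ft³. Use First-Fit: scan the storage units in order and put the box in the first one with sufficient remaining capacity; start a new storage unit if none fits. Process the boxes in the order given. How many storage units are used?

storage unit 1: place B1 (14 ft³), 36 ft³ left
storage unit 1: place B2 (35 ft³), 1 ft³ left
storage unit 2: place B3 (26 ft³), 24 ft³ left
storage unit 3: place B4 (33 ft³), 17 ft³ left
storage unit 4: place B5 (32 ft³), 18 ft³ left
storage unit 2: place B6 (8 ft³), 16 ft³ left
storage unit 5: place B7 (30 ft³), 20 ft³ left
storage unit 6: place B8 (34 ft³), 16 ft³ left
storage unit 2: place B9 (11 ft³), 5 ft³ left
storage unit 7: place B10 (34 ft³), 16 ft³ left
storage unit 2: place B11 (5 ft³), 0 ft³ left
storage unit 8: place B12 (26 ft³), 24 ft³ left
Final storage units: [14,35] [26,8,11,5] [33] [32] [30] [34] [34] [26].

8 storage units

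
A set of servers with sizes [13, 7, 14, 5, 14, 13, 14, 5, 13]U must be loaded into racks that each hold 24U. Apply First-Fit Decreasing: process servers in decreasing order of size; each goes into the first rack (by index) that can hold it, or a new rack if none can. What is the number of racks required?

6

Sorted descending: 14, 14, 14, 13, 13, 13, 7, 5, 5.
14U → rack 1 (remaining 10U)
14U → rack 2 (remaining 10U)
14U → rack 3 (remaining 10U)
13U → rack 4 (remaining 11U)
13U → rack 5 (remaining 11U)
13U → rack 6 (remaining 11U)
7U → rack 1 (remaining 3U)
5U → rack 2 (remaining 5U)
5U → rack 2 (remaining 0U)
Final racks: [14,7] [14,5,5] [14] [13] [13] [13].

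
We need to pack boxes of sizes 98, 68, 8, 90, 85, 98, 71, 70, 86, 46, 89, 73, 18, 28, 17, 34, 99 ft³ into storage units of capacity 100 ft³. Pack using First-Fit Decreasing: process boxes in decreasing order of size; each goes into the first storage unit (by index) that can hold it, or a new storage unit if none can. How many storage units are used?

Sorted descending: 99, 98, 98, 90, 89, 86, 85, 73, 71, 70, 68, 46, 34, 28, 18, 17, 8.
99 ft³ → storage unit 1 (remaining 1 ft³)
98 ft³ → storage unit 2 (remaining 2 ft³)
98 ft³ → storage unit 3 (remaining 2 ft³)
90 ft³ → storage unit 4 (remaining 10 ft³)
89 ft³ → storage unit 5 (remaining 11 ft³)
86 ft³ → storage unit 6 (remaining 14 ft³)
85 ft³ → storage unit 7 (remaining 15 ft³)
73 ft³ → storage unit 8 (remaining 27 ft³)
71 ft³ → storage unit 9 (remaining 29 ft³)
70 ft³ → storage unit 10 (remaining 30 ft³)
68 ft³ → storage unit 11 (remaining 32 ft³)
46 ft³ → storage unit 12 (remaining 54 ft³)
34 ft³ → storage unit 12 (remaining 20 ft³)
28 ft³ → storage unit 9 (remaining 1 ft³)
18 ft³ → storage unit 8 (remaining 9 ft³)
17 ft³ → storage unit 10 (remaining 13 ft³)
8 ft³ → storage unit 4 (remaining 2 ft³)

12 storage units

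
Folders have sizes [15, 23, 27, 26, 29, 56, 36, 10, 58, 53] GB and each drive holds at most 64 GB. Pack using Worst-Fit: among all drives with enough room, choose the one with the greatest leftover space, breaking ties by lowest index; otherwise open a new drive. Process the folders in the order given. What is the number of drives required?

15 GB → drive 1 (remaining 49 GB)
23 GB → drive 1 (remaining 26 GB)
27 GB → drive 2 (remaining 37 GB)
26 GB → drive 2 (remaining 11 GB)
29 GB → drive 3 (remaining 35 GB)
56 GB → drive 4 (remaining 8 GB)
36 GB → drive 5 (remaining 28 GB)
10 GB → drive 3 (remaining 25 GB)
58 GB → drive 6 (remaining 6 GB)
53 GB → drive 7 (remaining 11 GB)
Final drives: [15,23] [27,26] [29,10] [56] [36] [58] [53].

7 drives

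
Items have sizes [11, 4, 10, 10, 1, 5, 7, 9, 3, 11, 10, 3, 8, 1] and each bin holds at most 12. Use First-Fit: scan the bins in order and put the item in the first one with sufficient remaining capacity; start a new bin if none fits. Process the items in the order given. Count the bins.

bin 1: place 11, 1 left
bin 2: place 4, 8 left
bin 3: place 10, 2 left
bin 4: place 10, 2 left
bin 1: place 1, 0 left
bin 2: place 5, 3 left
bin 5: place 7, 5 left
bin 6: place 9, 3 left
bin 2: place 3, 0 left
bin 7: place 11, 1 left
bin 8: place 10, 2 left
bin 5: place 3, 2 left
bin 9: place 8, 4 left
bin 3: place 1, 1 left

9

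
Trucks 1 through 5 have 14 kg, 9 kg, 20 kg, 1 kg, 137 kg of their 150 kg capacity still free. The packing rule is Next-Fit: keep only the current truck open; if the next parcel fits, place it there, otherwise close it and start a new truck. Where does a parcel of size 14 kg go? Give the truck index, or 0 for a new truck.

Next-Fit only looks at truck 5, which has 137 kg free.
14 kg fits there.

5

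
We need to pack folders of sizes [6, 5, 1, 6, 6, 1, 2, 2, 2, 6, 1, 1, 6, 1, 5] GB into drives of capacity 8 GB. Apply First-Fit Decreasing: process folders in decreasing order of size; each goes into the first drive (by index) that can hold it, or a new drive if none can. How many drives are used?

Sorted descending: 6, 6, 6, 6, 6, 5, 5, 2, 2, 2, 1, 1, 1, 1, 1.
drive 1: place 6 GB, 2 GB left
drive 2: place 6 GB, 2 GB left
drive 3: place 6 GB, 2 GB left
drive 4: place 6 GB, 2 GB left
drive 5: place 6 GB, 2 GB left
drive 6: place 5 GB, 3 GB left
drive 7: place 5 GB, 3 GB left
drive 1: place 2 GB, 0 GB left
drive 2: place 2 GB, 0 GB left
drive 3: place 2 GB, 0 GB left
drive 4: place 1 GB, 1 GB left
drive 4: place 1 GB, 0 GB left
drive 5: place 1 GB, 1 GB left
drive 5: place 1 GB, 0 GB left
drive 6: place 1 GB, 2 GB left
Final drives: [6,2] [6,2] [6,2] [6,1,1] [6,1,1] [5,1] [5].

7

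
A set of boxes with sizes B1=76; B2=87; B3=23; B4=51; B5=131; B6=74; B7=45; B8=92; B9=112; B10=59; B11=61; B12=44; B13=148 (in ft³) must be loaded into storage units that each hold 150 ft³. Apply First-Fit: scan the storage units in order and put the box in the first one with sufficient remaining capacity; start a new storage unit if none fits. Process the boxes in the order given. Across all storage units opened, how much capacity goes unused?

B1 (76 ft³) → storage unit 1 (remaining 74 ft³)
B2 (87 ft³) → storage unit 2 (remaining 63 ft³)
B3 (23 ft³) → storage unit 1 (remaining 51 ft³)
B4 (51 ft³) → storage unit 1 (remaining 0 ft³)
B5 (131 ft³) → storage unit 3 (remaining 19 ft³)
B6 (74 ft³) → storage unit 4 (remaining 76 ft³)
B7 (45 ft³) → storage unit 2 (remaining 18 ft³)
B8 (92 ft³) → storage unit 5 (remaining 58 ft³)
B9 (112 ft³) → storage unit 6 (remaining 38 ft³)
B10 (59 ft³) → storage unit 4 (remaining 17 ft³)
B11 (61 ft³) → storage unit 7 (remaining 89 ft³)
B12 (44 ft³) → storage unit 5 (remaining 14 ft³)
B13 (148 ft³) → storage unit 8 (remaining 2 ft³)
8 storage units × 150 ft³ = 1200 ft³; used 1003 ft³; unused 197 ft³.

197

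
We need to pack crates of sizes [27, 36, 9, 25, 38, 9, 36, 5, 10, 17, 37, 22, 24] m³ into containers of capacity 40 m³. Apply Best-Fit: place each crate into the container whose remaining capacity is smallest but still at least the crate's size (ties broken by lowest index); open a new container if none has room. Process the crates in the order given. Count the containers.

9 containers

container 1: place 27 m³, 13 m³ left
container 2: place 36 m³, 4 m³ left
container 1: place 9 m³, 4 m³ left
container 3: place 25 m³, 15 m³ left
container 4: place 38 m³, 2 m³ left
container 3: place 9 m³, 6 m³ left
container 5: place 36 m³, 4 m³ left
container 3: place 5 m³, 1 m³ left
container 6: place 10 m³, 30 m³ left
container 6: place 17 m³, 13 m³ left
container 7: place 37 m³, 3 m³ left
container 8: place 22 m³, 18 m³ left
container 9: place 24 m³, 16 m³ left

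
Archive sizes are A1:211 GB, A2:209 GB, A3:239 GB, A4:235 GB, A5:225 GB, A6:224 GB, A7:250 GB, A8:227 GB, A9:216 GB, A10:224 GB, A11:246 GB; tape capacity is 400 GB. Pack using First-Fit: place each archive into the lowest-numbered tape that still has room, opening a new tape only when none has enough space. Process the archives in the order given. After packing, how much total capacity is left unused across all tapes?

tape 1: place A1 (211 GB), 189 GB left
tape 2: place A2 (209 GB), 191 GB left
tape 3: place A3 (239 GB), 161 GB left
tape 4: place A4 (235 GB), 165 GB left
tape 5: place A5 (225 GB), 175 GB left
tape 6: place A6 (224 GB), 176 GB left
tape 7: place A7 (250 GB), 150 GB left
tape 8: place A8 (227 GB), 173 GB left
tape 9: place A9 (216 GB), 184 GB left
tape 10: place A10 (224 GB), 176 GB left
tape 11: place A11 (246 GB), 154 GB left
11 tapes × 400 GB = 4400 GB; used 2506 GB; unused 1894 GB.

1894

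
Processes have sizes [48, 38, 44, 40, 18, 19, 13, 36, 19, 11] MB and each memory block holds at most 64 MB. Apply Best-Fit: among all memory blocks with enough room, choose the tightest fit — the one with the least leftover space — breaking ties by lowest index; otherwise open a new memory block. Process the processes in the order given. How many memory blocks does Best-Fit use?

5

Put 48 MB in memory block 1; 16 MB remain.
Put 38 MB in memory block 2; 26 MB remain.
Put 44 MB in memory block 3; 20 MB remain.
Put 40 MB in memory block 4; 24 MB remain.
Put 18 MB in memory block 3; 2 MB remain.
Put 19 MB in memory block 4; 5 MB remain.
Put 13 MB in memory block 1; 3 MB remain.
Put 36 MB in memory block 5; 28 MB remain.
Put 19 MB in memory block 2; 7 MB remain.
Put 11 MB in memory block 5; 17 MB remain.
Final memory blocks: [48,13] [38,19] [44,18] [40,19] [36,11].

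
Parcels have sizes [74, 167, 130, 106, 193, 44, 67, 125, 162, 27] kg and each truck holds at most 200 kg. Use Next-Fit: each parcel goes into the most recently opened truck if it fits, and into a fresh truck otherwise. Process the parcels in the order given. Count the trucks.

truck 1: place 74 kg, 126 kg left
truck 2: place 167 kg, 33 kg left
truck 3: place 130 kg, 70 kg left
truck 4: place 106 kg, 94 kg left
truck 5: place 193 kg, 7 kg left
truck 6: place 44 kg, 156 kg left
truck 6: place 67 kg, 89 kg left
truck 7: place 125 kg, 75 kg left
truck 8: place 162 kg, 38 kg left
truck 8: place 27 kg, 11 kg left
Final trucks: [74] [167] [130] [106] [193] [44,67] [125] [162,27].

8 trucks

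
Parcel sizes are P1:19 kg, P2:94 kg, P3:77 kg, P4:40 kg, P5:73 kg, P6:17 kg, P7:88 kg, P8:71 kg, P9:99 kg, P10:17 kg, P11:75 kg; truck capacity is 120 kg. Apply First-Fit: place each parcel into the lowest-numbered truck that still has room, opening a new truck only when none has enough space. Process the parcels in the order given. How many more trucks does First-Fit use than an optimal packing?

0

First-Fit: [19,94] [77,40] [73,17,17] [88] [71] [99] [75] → 7 trucks.
7 parcels exceed 60 kg (half the capacity), and no two of those can share a truck, so at least 7 trucks are needed.
So 7 is already optimal.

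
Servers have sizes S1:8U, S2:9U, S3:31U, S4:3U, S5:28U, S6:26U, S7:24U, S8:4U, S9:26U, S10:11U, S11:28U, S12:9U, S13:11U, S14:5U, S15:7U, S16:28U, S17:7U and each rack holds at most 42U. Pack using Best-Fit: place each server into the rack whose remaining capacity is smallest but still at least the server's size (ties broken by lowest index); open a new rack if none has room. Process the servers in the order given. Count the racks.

rack 1: place S1 (8U), 34U left
rack 1: place S2 (9U), 25U left
rack 2: place S3 (31U), 11U left
rack 2: place S4 (3U), 8U left
rack 3: place S5 (28U), 14U left
rack 4: place S6 (26U), 16U left
rack 1: place S7 (24U), 1U left
rack 2: place S8 (4U), 4U left
rack 5: place S9 (26U), 16U left
rack 3: place S10 (11U), 3U left
rack 6: place S11 (28U), 14U left
rack 6: place S12 (9U), 5U left
rack 4: place S13 (11U), 5U left
rack 4: place S14 (5U), 0U left
rack 5: place S15 (7U), 9U left
rack 7: place S16 (28U), 14U left
rack 5: place S17 (7U), 2U left
Final racks: [8,9,24] [31,3,4] [28,11] [26,11,5] [26,7,7] [28,9] [28].

7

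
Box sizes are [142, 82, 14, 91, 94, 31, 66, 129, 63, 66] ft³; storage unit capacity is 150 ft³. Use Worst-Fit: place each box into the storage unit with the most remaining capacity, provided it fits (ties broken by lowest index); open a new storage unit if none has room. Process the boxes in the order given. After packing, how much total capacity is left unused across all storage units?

272

storage unit 1: place 142 ft³, 8 ft³ left
storage unit 2: place 82 ft³, 68 ft³ left
storage unit 2: place 14 ft³, 54 ft³ left
storage unit 3: place 91 ft³, 59 ft³ left
storage unit 4: place 94 ft³, 56 ft³ left
storage unit 3: place 31 ft³, 28 ft³ left
storage unit 5: place 66 ft³, 84 ft³ left
storage unit 6: place 129 ft³, 21 ft³ left
storage unit 5: place 63 ft³, 21 ft³ left
storage unit 7: place 66 ft³, 84 ft³ left
7 storage units × 150 ft³ = 1050 ft³; used 778 ft³; unused 272 ft³.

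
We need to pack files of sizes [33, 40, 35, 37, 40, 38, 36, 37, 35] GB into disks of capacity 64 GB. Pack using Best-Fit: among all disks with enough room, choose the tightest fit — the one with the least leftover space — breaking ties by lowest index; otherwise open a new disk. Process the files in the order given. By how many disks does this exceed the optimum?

0

Best-Fit: [33] [40] [35] [37] [40] [38] [36] [37] [35] → 9 disks.
9 files exceed 32 GB (half the capacity), and no two of those can share a disk, so at least 9 disks are needed.
So 9 is already optimal.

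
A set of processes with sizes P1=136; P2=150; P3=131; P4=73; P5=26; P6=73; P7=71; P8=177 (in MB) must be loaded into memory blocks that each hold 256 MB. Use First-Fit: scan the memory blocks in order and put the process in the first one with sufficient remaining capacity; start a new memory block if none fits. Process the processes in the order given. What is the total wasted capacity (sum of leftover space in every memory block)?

Put P1 (136 MB) in memory block 1; 120 MB remain.
Put P2 (150 MB) in memory block 2; 106 MB remain.
Put P3 (131 MB) in memory block 3; 125 MB remain.
Put P4 (73 MB) in memory block 1; 47 MB remain.
Put P5 (26 MB) in memory block 1; 21 MB remain.
Put P6 (73 MB) in memory block 2; 33 MB remain.
Put P7 (71 MB) in memory block 3; 54 MB remain.
Put P8 (177 MB) in memory block 4; 79 MB remain.
4 memory blocks × 256 MB = 1024 MB; used 837 MB; unused 187 MB.

187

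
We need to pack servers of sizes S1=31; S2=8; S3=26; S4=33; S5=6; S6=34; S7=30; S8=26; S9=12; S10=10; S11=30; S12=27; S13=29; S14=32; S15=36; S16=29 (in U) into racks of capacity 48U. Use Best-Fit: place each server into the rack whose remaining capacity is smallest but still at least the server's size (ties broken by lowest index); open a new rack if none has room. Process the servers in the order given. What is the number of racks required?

12

Put S1 (31U) in rack 1; 17U remain.
Put S2 (8U) in rack 1; 9U remain.
Put S3 (26U) in rack 2; 22U remain.
Put S4 (33U) in rack 3; 15U remain.
Put S5 (6U) in rack 1; 3U remain.
Put S6 (34U) in rack 4; 14U remain.
Put S7 (30U) in rack 5; 18U remain.
Put S8 (26U) in rack 6; 22U remain.
Put S9 (12U) in rack 4; 2U remain.
Put S10 (10U) in rack 3; 5U remain.
Put S11 (30U) in rack 7; 18U remain.
Put S12 (27U) in rack 8; 21U remain.
Put S13 (29U) in rack 9; 19U remain.
Put S14 (32U) in rack 10; 16U remain.
Put S15 (36U) in rack 11; 12U remain.
Put S16 (29U) in rack 12; 19U remain.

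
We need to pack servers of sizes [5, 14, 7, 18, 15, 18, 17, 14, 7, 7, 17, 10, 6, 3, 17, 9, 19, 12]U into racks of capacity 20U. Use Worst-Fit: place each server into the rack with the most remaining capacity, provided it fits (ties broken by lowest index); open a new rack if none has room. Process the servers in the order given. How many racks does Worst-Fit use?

5U → rack 1 (remaining 15U)
14U → rack 1 (remaining 1U)
7U → rack 2 (remaining 13U)
18U → rack 3 (remaining 2U)
15U → rack 4 (remaining 5U)
18U → rack 5 (remaining 2U)
17U → rack 6 (remaining 3U)
14U → rack 7 (remaining 6U)
7U → rack 2 (remaining 6U)
7U → rack 8 (remaining 13U)
17U → rack 9 (remaining 3U)
10U → rack 8 (remaining 3U)
6U → rack 2 (remaining 0U)
3U → rack 7 (remaining 3U)
17U → rack 10 (remaining 3U)
9U → rack 11 (remaining 11U)
19U → rack 12 (remaining 1U)
12U → rack 13 (remaining 8U)
Final racks: [5,14] [7,7,6] [18] [15] [18] [17] [14,3] [7,10] [17] [17] [9] [19] [12].

13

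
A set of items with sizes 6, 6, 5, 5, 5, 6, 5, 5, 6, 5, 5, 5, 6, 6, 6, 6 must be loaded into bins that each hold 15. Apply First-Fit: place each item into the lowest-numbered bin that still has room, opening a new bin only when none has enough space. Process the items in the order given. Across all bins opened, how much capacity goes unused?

17

6 → bin 1 (remaining 9)
6 → bin 1 (remaining 3)
5 → bin 2 (remaining 10)
5 → bin 2 (remaining 5)
5 → bin 2 (remaining 0)
6 → bin 3 (remaining 9)
5 → bin 3 (remaining 4)
5 → bin 4 (remaining 10)
6 → bin 4 (remaining 4)
5 → bin 5 (remaining 10)
5 → bin 5 (remaining 5)
5 → bin 5 (remaining 0)
6 → bin 6 (remaining 9)
6 → bin 6 (remaining 3)
6 → bin 7 (remaining 9)
6 → bin 7 (remaining 3)
7 bins × 15 = 105; used 88; unused 17.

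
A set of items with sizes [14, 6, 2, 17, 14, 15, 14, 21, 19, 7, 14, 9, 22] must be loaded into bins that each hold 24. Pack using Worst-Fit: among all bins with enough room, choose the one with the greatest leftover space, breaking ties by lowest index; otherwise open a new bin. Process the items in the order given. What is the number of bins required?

9 bins

14 → bin 1 (remaining 10)
6 → bin 1 (remaining 4)
2 → bin 1 (remaining 2)
17 → bin 2 (remaining 7)
14 → bin 3 (remaining 10)
15 → bin 4 (remaining 9)
14 → bin 5 (remaining 10)
21 → bin 6 (remaining 3)
19 → bin 7 (remaining 5)
7 → bin 3 (remaining 3)
14 → bin 8 (remaining 10)
9 → bin 5 (remaining 1)
22 → bin 9 (remaining 2)
Final bins: [14,6,2] [17] [14,7] [15] [14,9] [21] [19] [14] [22].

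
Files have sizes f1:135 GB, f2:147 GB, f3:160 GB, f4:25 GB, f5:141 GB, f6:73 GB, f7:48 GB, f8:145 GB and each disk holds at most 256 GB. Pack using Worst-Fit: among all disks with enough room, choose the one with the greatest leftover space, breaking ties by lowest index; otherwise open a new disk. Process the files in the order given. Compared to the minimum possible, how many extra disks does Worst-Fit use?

Worst-Fit: [135,25] [147,48] [160] [141,73] [145] → 5 disks.
5 files exceed 128 GB (half the capacity), and no two of those can share a disk, so at least 5 disks are needed.
So 5 is already optimal.

0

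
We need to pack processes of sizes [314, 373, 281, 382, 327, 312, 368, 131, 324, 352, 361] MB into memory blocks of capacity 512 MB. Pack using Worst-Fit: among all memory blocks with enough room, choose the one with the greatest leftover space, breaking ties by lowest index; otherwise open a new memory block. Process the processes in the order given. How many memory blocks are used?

memory block 1: place 314 MB, 198 MB left
memory block 2: place 373 MB, 139 MB left
memory block 3: place 281 MB, 231 MB left
memory block 4: place 382 MB, 130 MB left
memory block 5: place 327 MB, 185 MB left
memory block 6: place 312 MB, 200 MB left
memory block 7: place 368 MB, 144 MB left
memory block 3: place 131 MB, 100 MB left
memory block 8: place 324 MB, 188 MB left
memory block 9: place 352 MB, 160 MB left
memory block 10: place 361 MB, 151 MB left
Final memory blocks: [314] [373] [281,131] [382] [327] [312] [368] [324] [352] [361].

10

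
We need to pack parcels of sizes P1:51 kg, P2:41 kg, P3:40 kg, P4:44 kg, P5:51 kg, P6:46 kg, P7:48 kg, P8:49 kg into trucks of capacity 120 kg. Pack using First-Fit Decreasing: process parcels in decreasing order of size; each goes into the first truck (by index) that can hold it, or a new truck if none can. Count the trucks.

4

Sorted descending: 51, 51, 49, 48, 46, 44, 41, 40.
51 kg → truck 1 (remaining 69 kg)
51 kg → truck 1 (remaining 18 kg)
49 kg → truck 2 (remaining 71 kg)
48 kg → truck 2 (remaining 23 kg)
46 kg → truck 3 (remaining 74 kg)
44 kg → truck 3 (remaining 30 kg)
41 kg → truck 4 (remaining 79 kg)
40 kg → truck 4 (remaining 39 kg)
Final trucks: [51,51] [49,48] [46,44] [41,40].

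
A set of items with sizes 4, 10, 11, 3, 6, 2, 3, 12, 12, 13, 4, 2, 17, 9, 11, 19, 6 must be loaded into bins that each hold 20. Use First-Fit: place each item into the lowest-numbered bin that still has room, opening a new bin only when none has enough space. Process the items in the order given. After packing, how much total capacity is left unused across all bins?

16

bin 1: place 4, 16 left
bin 1: place 10, 6 left
bin 2: place 11, 9 left
bin 1: place 3, 3 left
bin 2: place 6, 3 left
bin 1: place 2, 1 left
bin 2: place 3, 0 left
bin 3: place 12, 8 left
bin 4: place 12, 8 left
bin 5: place 13, 7 left
bin 3: place 4, 4 left
bin 3: place 2, 2 left
bin 6: place 17, 3 left
bin 7: place 9, 11 left
bin 7: place 11, 0 left
bin 8: place 19, 1 left
bin 4: place 6, 2 left
8 bins × 20 = 160; used 144; unused 16.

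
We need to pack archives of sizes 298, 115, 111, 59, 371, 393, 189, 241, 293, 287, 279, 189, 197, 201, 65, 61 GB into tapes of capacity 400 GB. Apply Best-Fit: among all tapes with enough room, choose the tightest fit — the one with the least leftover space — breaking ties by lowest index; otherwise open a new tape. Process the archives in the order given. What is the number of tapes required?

10 tapes

Put 298 GB in tape 1; 102 GB remain.
Put 115 GB in tape 2; 285 GB remain.
Put 111 GB in tape 2; 174 GB remain.
Put 59 GB in tape 1; 43 GB remain.
Put 371 GB in tape 3; 29 GB remain.
Put 393 GB in tape 4; 7 GB remain.
Put 189 GB in tape 5; 211 GB remain.
Put 241 GB in tape 6; 159 GB remain.
Put 293 GB in tape 7; 107 GB remain.
Put 287 GB in tape 8; 113 GB remain.
Put 279 GB in tape 9; 121 GB remain.
Put 189 GB in tape 5; 22 GB remain.
Put 197 GB in tape 10; 203 GB remain.
Put 201 GB in tape 10; 2 GB remain.
Put 65 GB in tape 7; 42 GB remain.
Put 61 GB in tape 8; 52 GB remain.
Final tapes: [298,59] [115,111] [371] [393] [189,189] [241] [293,65] [287,61] [279] [197,201].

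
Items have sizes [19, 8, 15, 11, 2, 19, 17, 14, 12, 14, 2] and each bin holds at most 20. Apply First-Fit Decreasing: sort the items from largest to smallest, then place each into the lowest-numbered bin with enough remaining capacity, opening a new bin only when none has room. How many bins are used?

Sorted descending: 19, 19, 17, 15, 14, 14, 12, 11, 8, 2, 2.
Put 19 in bin 1; 1 remain.
Put 19 in bin 2; 1 remain.
Put 17 in bin 3; 3 remain.
Put 15 in bin 4; 5 remain.
Put 14 in bin 5; 6 remain.
Put 14 in bin 6; 6 remain.
Put 12 in bin 7; 8 remain.
Put 11 in bin 8; 9 remain.
Put 8 in bin 7; 0 remain.
Put 2 in bin 3; 1 remain.
Put 2 in bin 4; 3 remain.

8 bins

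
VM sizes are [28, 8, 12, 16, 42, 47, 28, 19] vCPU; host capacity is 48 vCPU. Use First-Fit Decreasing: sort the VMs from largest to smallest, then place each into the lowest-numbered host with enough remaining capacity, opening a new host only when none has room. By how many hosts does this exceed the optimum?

0

First-Fit Decreasing: [47] [42] [28,19] [28,16] [12,8] → 5 hosts.
Total size 200 vCPU; any packing needs at least ⌈200/48⌉ = 5 hosts.
So 5 is already optimal.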